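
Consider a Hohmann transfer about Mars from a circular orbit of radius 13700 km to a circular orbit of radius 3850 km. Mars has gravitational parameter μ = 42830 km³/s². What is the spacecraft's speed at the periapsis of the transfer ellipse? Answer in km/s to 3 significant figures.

Semi-major axis of the transfer orbit: a_t = (13700 + 3850)/2 = 8775 km.
At periapsis, r = 3850 km.
From the vis-viva equation, v = √[μ(2/r − 1/a_t)] = 4.168 km/s.

v = 4.17 km/s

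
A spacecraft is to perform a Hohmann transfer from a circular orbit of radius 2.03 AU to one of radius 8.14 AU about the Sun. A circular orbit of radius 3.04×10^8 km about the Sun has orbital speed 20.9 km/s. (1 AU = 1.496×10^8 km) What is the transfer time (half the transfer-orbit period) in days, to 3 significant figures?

From the circular-orbit relation v² = μ/r at r = 3.04×10^8 km: μ = v²r = (20.9)² × 3.04×10^8 = 1.32790×10^11 km³/s².
In km: r₁ = 2.03 × 1.496×10^8 = 3.03688×10^8 km; r₂ = 8.14 × 1.496×10^8 = 1.217744×10^9 km.
Semi-major axis of the transfer orbit: a_t = (3.03688×10^8 + 1.217744×10^9)/2 = 7.60716×10^8 km.
Transfer time t = π√(a_t³/μ) = π√((7.60716×10^8)³ / 1.32790×10^11) = 1.809×10^8 s.
Converting: 1.809×10^8 s ÷ 86400 s/day = 2090 days.

t = 2090 days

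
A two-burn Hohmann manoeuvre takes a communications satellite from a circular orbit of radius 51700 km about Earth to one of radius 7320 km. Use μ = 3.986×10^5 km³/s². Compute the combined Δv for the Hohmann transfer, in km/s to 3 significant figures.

Δv = 3.78 km/s

Transfer-ellipse semi-major axis a_t = (r₁ + r₂)/2 = (51700 + 7320)/2 = 29510 km.
Circular speed at r₁: v₁ = √(μ/r₁) = √(3.986×10^5/51700) = 2.777 km/s.
Transfer-orbit speed at r₁ (v² = μ(2/r − 1/a)): v_a = √[μ(2/r₁ − 1/a_t)] = 1.383 km/s.
First burn Δv₁ = |v_a − v₁| = 1.394 km/s.
Circular speed at r₂: v₂ = √(μ/r₂) = 7.379 km/s.
Transfer-orbit speed at r₂: v_p = √[μ(2/r₂ − 1/a_t)] = 9.767 km/s.
Second burn Δv₂ = |v₂ − v_p| = 2.388 km/s.
Total Δv = Δv₁ + Δv₂ = 3.782 km/s.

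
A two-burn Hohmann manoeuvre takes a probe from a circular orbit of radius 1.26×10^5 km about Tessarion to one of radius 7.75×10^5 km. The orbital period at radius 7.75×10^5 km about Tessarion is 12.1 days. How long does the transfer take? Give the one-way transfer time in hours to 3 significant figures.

t = 64.4 hours

From Kepler's third law T² = 4π²r³/μ at r = 7.75×10^5 km, T = 12.1 days = 12.1 × 86400 s = 1.04544×10^6 s: μ = 4π²r³/T² = 1.68138×10^7 km³/s².
Semi-major axis of the transfer orbit: a_t = (1.260×10^5 + 7.750×10^5)/2 = 4.505×10^5 km.
By Kepler's third law the transfer-orbit period is T = 2π√(a_t³/μ), so t = T/2 = 2.317×10^5 s.
Converting: 2.317×10^5 s ÷ 3600 s/hour = 64.4 hours.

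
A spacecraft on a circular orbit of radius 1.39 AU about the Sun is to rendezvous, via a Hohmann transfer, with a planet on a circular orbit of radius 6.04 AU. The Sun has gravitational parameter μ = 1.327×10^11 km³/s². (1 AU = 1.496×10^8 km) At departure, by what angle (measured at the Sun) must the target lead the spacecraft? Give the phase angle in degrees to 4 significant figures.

φ = 93.17°

In km: r₁ = 1.39 × 1.496×10^8 = 2.07944×10^8 km; r₂ = 6.04 × 1.496×10^8 = 9.03584×10^8 km.
Transfer-ellipse semi-major axis a_t = (r₁ + r₂)/2 = (2.07944×10^8 + 9.03584×10^8)/2 = 5.55764×10^8 km.
Transfer time t = π√(a_t³/μ) = 1.1299×10^8 s.
The target's mean motion on its circular orbit is ω₂ = √(μ/r₂³) = 1.3412×10^-8 rad/s.
Angle swept by the target during transfer: ω₂·t = 1.5154 rad = 86.83°.
Arrival is 180° from departure on the ellipse, so φ = 180° − 86.83° = 93.17°.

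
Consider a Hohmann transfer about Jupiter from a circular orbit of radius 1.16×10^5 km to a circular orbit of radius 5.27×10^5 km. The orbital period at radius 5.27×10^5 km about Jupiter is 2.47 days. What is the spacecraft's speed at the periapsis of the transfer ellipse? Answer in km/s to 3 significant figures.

v = 42.3 km/s

From Kepler's third law T² = 4π²r³/μ at r = 5.27×10^5 km, T = 2.47 days = 2.47 × 86400 s = 2.13408×10^5 s: μ = 4π²r³/T² = 1.26873×10^8 km³/s².
Semi-major axis of the transfer orbit: a_t = (1.160×10^5 + 5.270×10^5)/2 = 3.215×10^5 km.
At periapsis, r = 1.160×10^5 km.
From the vis-viva equation, v = √[μ(2/r − 1/a_t)] = 42.34 km/s.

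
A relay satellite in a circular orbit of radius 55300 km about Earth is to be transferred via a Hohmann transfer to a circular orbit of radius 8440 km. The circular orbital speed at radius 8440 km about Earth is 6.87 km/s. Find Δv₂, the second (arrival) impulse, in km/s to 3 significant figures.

Δv₂ = 2.18 km/s

From the circular-orbit relation v² = μ/r at r = 8440 km: μ = v²r = (6.87)² × 8440 = 3.98342×10^5 km³/s².
Transfer-ellipse semi-major axis a_t = (r₁ + r₂)/2 = (55300 + 8440)/2 = 31870 km.
On the circular orbit at r = 8440 km, v_c = √(μ/r) = 6.870 km/s.
Vis-viva on the transfer ellipse at r = 8440 km gives v_t = √[μ(2/r − 1/a_t)] = 9.050 km/s.
Δv₂ = |v_t − v_c| = |9.050 − 6.870| = 2.180 km/s.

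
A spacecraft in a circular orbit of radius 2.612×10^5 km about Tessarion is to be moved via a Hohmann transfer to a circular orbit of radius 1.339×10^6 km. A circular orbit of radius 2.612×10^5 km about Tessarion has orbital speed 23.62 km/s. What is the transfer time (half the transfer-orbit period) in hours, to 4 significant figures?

From the circular-orbit relation v² = μ/r at r = 2.612×10^5 km: μ = v²r = (23.62)² × 2.612×10^5 = 1.45725×10^8 km³/s².
Transfer-ellipse semi-major axis a_t = (r₁ + r₂)/2 = (2.612×10^5 + 1.339×10^6)/2 = 8.001×10^5 km.
Half the transfer-orbit period gives t = π√(a_t³/μ) = 1.8625×10^5 s.
Converting: 1.8625×10^5 s ÷ 3600 s/hour = 51.74 hours.

t = 51.74 hours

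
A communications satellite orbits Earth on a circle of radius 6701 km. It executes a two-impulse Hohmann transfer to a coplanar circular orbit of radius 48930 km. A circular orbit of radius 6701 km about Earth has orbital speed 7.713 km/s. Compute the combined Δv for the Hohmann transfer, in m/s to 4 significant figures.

From the circular-orbit relation v² = μ/r at r = 6701 km: μ = v²r = (7.713)² × 6701 = 3.98645×10^5 km³/s².
Transfer-ellipse semi-major axis a_t = (r₁ + r₂)/2 = (6701 + 48930)/2 = 27815.5 km.
At r₁ the circular-orbit speed is v₁ = √(μ/r₁) = 7.713 km/s.
Transfer-orbit speed at r₁ (vis-viva equation): v_p = √[μ(2/r₁ − 1/a_t)] = 10.23 km/s.
First burn Δv₁ = |v_p − v₁| = 2.517 km/s.
At r₂, v₂ = √(μ/r₂) = 2.854 km/s.
Transfer-orbit speed at r₂: v_a = √[μ(2/r₂ − 1/a_t)] = 1.401 km/s.
Second burn Δv₂ = |v₂ − v_a| = 1.453 km/s.
Total Δv = Δv₁ + Δv₂ = 3.970 km/s.

Δv = 3970 m/s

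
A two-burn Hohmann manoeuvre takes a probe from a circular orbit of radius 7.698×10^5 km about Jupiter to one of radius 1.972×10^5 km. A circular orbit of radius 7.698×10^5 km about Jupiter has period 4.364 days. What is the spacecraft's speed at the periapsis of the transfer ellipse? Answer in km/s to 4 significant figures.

v = 31.98 km/s

From Kepler's third law T² = 4π²r³/μ at r = 7.698×10^5 km, T = 4.364 days = 4.364 × 86400 s = 3.770496×10^5 s: μ = 4π²r³/T² = 1.26677×10^8 km³/s².
Semi-major axis of the transfer orbit: a_t = (7.698×10^5 + 1.972×10^5)/2 = 4.835×10^5 km.
The periapsis of the transfer ellipse is at r = 1.972×10^5 km.
Applying v² = μ(2/r − 1/a_t): v = 31.98 km/s.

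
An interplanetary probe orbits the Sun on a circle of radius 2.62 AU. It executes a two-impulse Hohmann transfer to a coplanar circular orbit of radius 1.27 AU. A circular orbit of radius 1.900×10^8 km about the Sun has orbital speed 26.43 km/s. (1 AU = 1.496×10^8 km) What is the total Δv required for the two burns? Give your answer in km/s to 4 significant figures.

From the circular-orbit relation v² = μ/r at r = 1.900×10^8 km: μ = v²r = (26.43)² × 1.900×10^8 = 1.32724×10^11 km³/s².
In km: r₁ = 2.62 × 1.496×10^8 = 3.91952×10^8 km; r₂ = 1.27 × 1.496×10^8 = 1.89992×10^8 km.
The Hohmann ellipse has a_t = (r₁ + r₂)/2 = 2.90972×10^8 km.
At r₁ the circular-orbit speed is v₁ = √(μ/r₁) = 18.402 km/s.
Transfer-orbit speed at r₁ (v² = μ(2/r − 1/a)): v_a = √[μ(2/r₁ − 1/a_t)] = 14.870 km/s.
First burn Δv₁ = |v_a − v₁| = 3.532 km/s.
Circular speed at r₂: v₂ = √(μ/r₂) = 26.431 km/s.
Transfer-orbit speed at r₂: v_p = √[μ(2/r₂ − 1/a_t)] = 30.676 km/s.
Second burn Δv₂ = |v₂ − v_p| = 4.245 km/s.
Total Δv = Δv₁ + Δv₂ = 7.777 km/s.

Δv = 7.777 km/s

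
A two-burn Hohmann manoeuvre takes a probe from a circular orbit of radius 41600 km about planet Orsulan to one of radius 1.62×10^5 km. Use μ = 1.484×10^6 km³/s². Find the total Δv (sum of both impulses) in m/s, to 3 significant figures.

Semi-major axis of the transfer orbit: a_t = (41600 + 1.620×10^5)/2 = 1.018×10^5 km.
At r₁ the circular-orbit speed is v₁ = √(μ/r₁) = 5.9727 km/s.
On the transfer ellipse at r₁, vis-viva equation gives v_p = √[μ(2/r₁ − 1/a_t)] = 7.5345 km/s.
First burn Δv₁ = |v_p − v₁| = 1.562 km/s.
Circular speed at r₂: v₂ = √(μ/r₂) = 3.027 km/s.
Transfer-orbit speed at r₂: v_a = √[μ(2/r₂ − 1/a_t)] = 1.935 km/s.
Second burn Δv₂ = |v₂ − v_a| = 1.092 km/s.
Δv = Δv₁ + Δv₂ = 1.562 + 1.092 = 2.654 km/s.

Δv = 2650 m/s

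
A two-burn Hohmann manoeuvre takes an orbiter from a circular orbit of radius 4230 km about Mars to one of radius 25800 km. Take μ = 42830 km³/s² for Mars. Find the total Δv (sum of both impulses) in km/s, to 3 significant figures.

Δv = 1.59 km/s

Semi-major axis of the transfer orbit: a_t = (4230 + 25800)/2 = 15015 km.
Circular speed at r₁: v₁ = √(μ/r₁) = √(42830/4230) = 3.1820 km/s.
Transfer-orbit speed at r₁ (vis-viva equation): v_p = √[μ(2/r₁ − 1/a_t)] = 4.1711 km/s.
First burn Δv₁ = |v_p − v₁| = 0.9891 km/s.
At r₂, v₂ = √(μ/r₂) = 1.28844 km/s.
Transfer-orbit speed at r₂: v_a = √[μ(2/r₂ − 1/a_t)] = 0.683867 km/s.
Second burn Δv₂ = |v₂ − v_a| = 0.6046 km/s.
Δv = Δv₁ + Δv₂ = 0.9891 + 0.6046 = 1.594 km/s.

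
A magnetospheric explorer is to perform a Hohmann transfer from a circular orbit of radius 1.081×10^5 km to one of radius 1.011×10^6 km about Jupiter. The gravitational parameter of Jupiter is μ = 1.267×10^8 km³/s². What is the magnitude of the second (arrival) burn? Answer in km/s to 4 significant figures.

Δv₂ = 6.274 km/s

Transfer-ellipse semi-major axis a_t = (r₁ + r₂)/2 = (1.081×10^5 + 1.011×10^6)/2 = 5.5955×10^5 km.
Circular speed at r = 1.011×10^6 km: v_c = √(μ/r) = 11.1947 km/s.
Vis-viva on the transfer ellipse at r = 1.011×10^6 km gives v_t = √[μ(2/r − 1/a_t)] = 4.92046 km/s.
Δv₂ = |v_t − v_c| = |4.92046 − 11.1947| = 6.274 km/s.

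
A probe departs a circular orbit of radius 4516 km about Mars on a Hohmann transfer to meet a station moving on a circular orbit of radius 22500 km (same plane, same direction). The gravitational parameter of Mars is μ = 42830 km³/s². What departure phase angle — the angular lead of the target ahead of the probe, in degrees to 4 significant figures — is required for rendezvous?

φ = 96.27°

The Hohmann ellipse has a_t = (r₁ + r₂)/2 = 13508 km.
Transfer time t = π√(a_t³/μ) = 23832 s.
Target angular speed ω₂ = √(μ/r₂³) = 6.1320×10^-5 rad/s.
Angle swept by the target during transfer: ω₂·t = 1.4614 rad = 83.73°.
Arrival is 180° from departure on the ellipse, so φ = 180° − 83.73° = 96.27°.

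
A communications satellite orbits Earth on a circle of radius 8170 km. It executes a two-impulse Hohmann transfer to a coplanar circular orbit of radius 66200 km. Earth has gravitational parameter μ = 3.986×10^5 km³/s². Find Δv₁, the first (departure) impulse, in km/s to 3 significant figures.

Semi-major axis of the transfer orbit: a_t = (8170 + 66200)/2 = 37185 km.
On the circular orbit at r = 8170 km, v_c = √(μ/r) = 6.985 km/s.
Transfer-orbit speed at the same r (vis-viva, a = a_t): v_t = √[μ(2/r − 1/a_t)] = 9.320 km/s.
Δv₁ = |v_t − v_c| = |9.320 − 6.985| = 2.335 km/s.

Δv₁ = 2.33 km/s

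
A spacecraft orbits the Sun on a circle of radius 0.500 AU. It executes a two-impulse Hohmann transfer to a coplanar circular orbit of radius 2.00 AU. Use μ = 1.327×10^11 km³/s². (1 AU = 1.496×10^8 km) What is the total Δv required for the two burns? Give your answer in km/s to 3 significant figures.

In km: r₁ = 0.500 × 1.496×10^8 = 7.480×10^7 km; r₂ = 2.00 × 1.496×10^8 = 2.992×10^8 km.
Semi-major axis of the transfer orbit: a_t = (7.480×10^7 + 2.992×10^8)/2 = 1.870×10^8 km.
At r₁ the circular-orbit speed is v₁ = √(μ/r₁) = 42.12 km/s.
Transfer-orbit speed at r₁ (v² = μ(2/r − 1/a)): v_p = √[μ(2/r₁ − 1/a_t)] = 53.28 km/s.
First burn Δv₁ = |v_p − v₁| = 11.16 km/s.
Circular speed at r₂: v₂ = √(μ/r₂) = 21.06 km/s.
Transfer-orbit speed at r₂: v_a = √[μ(2/r₂ − 1/a_t)] = 13.32 km/s.
Second burn Δv₂ = |v₂ − v_a| = 7.740 km/s.
Total Δv = Δv₁ + Δv₂ = 18.90 km/s.

Δv = 18.9 km/s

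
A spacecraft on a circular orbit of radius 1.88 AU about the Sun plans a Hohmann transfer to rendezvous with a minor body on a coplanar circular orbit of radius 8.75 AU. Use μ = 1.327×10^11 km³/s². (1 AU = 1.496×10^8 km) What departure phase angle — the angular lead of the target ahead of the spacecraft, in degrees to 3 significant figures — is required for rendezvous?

φ = 94.8°

In km: r₁ = 1.88 × 1.496×10^8 = 2.81248×10^8 km; r₂ = 8.75 × 1.496×10^8 = 1.309×10^9 km.
Transfer-ellipse semi-major axis a_t = (r₁ + r₂)/2 = (2.81248×10^8 + 1.309×10^9)/2 = 7.95124×10^8 km.
Transfer time t = π√(a_t³/μ) = 1.93360×10^8 s.
Target angular speed ω₂ = √(μ/r₂³) = 7.69176×10^-9 rad/s.
Angle swept by the target during transfer: ω₂·t = 1.48728 rad = 85.21°.
Arrival is 180° from departure on the ellipse, so φ = 180° − 85.21° = 94.8°.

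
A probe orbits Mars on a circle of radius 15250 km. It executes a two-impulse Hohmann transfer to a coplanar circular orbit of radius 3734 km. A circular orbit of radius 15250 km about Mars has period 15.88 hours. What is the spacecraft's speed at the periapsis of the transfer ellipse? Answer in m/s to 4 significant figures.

v = 4293 m/s

From Kepler's third law T² = 4π²r³/μ at r = 15250 km, T = 15.88 hours = 15.88 × 3600 s = 57168 s: μ = 4π²r³/T² = 42841.4 km³/s².
The Hohmann ellipse has a_t = (r₁ + r₂)/2 = 9492 km.
The periapsis of the transfer ellipse is at r = 3734 km.
Vis-viva: v = √[μ(2/r − 1/a_t)] = √[42841.4 × (2/3734 − 1/9492)] = 4.293 km/s.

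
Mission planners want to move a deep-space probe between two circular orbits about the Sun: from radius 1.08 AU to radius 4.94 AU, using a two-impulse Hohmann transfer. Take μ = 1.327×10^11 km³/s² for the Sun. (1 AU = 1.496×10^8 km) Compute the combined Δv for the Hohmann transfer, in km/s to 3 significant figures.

In km: r₁ = 1.08 × 1.496×10^8 = 1.61568×10^8 km; r₂ = 4.94 × 1.496×10^8 = 7.39024×10^8 km.
The Hohmann ellipse has a_t = (r₁ + r₂)/2 = 4.50296×10^8 km.
Circular speed at r₁: v₁ = √(μ/r₁) = √(1.327×10^11/1.61568×10^8) = 28.659 km/s.
On the transfer ellipse at r₁, vis-viva equation gives v_p = √[μ(2/r₁ − 1/a_t)] = 36.715 km/s.
First burn Δv₁ = |v_p − v₁| = 8.056 km/s.
Circular speed at r₂: v₂ = √(μ/r₂) = 13.40 km/s.
Transfer-orbit speed at r₂: v_a = √[μ(2/r₂ − 1/a_t)] = 8.027 km/s.
Second burn Δv₂ = |v₂ − v_a| = 5.373 km/s.
Total Δv = Δv₁ + Δv₂ = 13.43 km/s.

Δv = 13.4 km/s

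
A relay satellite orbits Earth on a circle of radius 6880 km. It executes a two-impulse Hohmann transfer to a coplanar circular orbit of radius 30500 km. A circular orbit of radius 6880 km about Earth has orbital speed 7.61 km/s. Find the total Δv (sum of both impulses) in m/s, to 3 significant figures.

Δv = 3530 m/s

From the circular-orbit relation v² = μ/r at r = 6880 km: μ = v²r = (7.61)² × 6880 = 3.98435×10^5 km³/s².
Transfer-ellipse semi-major axis a_t = (r₁ + r₂)/2 = (6880 + 30500)/2 = 18690 km.
At r₁ the circular-orbit speed is v₁ = √(μ/r₁) = 7.6100 km/s.
Transfer-orbit speed at r₁ (vis-viva equation): v_p = √[μ(2/r₁ − 1/a_t)] = 9.7214 km/s.
First burn Δv₁ = |v_p − v₁| = 2.1114 km/s.
At r₂, v₂ = √(μ/r₂) = 3.6143 km/s.
Transfer-orbit speed at r₂: v_a = √[μ(2/r₂ − 1/a_t)] = 2.1929 km/s.
Second burn Δv₂ = |v₂ − v_a| = 1.4214 km/s.
Total Δv = Δv₁ + Δv₂ = 3.533 km/s.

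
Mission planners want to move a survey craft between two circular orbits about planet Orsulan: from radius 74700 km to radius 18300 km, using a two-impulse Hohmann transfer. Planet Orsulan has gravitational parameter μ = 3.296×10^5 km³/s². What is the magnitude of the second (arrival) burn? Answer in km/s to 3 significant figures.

Δv₂ = 1.14 km/s

Transfer-ellipse semi-major axis a_t = (r₁ + r₂)/2 = (74700 + 18300)/2 = 46500 km.
On the circular orbit at r = 18300 km, v_c = √(μ/r) = 4.244 km/s.
Vis-viva on the transfer ellipse at r = 18300 km gives v_t = √[μ(2/r − 1/a_t)] = 5.379 km/s.
Δv₂ = |v_t − v_c| = |5.379 − 4.244| = 1.135 km/s.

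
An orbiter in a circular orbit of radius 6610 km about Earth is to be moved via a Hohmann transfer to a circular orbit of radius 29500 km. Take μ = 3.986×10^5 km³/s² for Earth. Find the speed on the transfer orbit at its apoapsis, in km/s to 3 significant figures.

Transfer-ellipse semi-major axis a_t = (r₁ + r₂)/2 = (6610 + 29500)/2 = 18055 km.
The apoapsis of the transfer ellipse is at r = 29500 km.
Vis-viva: v = √[μ(2/r − 1/a_t)] = √[3.986×10^5 × (2/29500 − 1/18055)] = 2.224 km/s.

v = 2.22 km/s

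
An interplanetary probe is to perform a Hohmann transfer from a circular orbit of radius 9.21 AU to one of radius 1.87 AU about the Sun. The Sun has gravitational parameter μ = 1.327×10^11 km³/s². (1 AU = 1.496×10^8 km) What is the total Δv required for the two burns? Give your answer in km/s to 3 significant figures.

Δv = 10.4 km/s

In km: r₁ = 9.21 × 1.496×10^8 = 1.377816×10^9 km; r₂ = 1.87 × 1.496×10^8 = 2.79752×10^8 km.
The Hohmann ellipse has a_t = (r₁ + r₂)/2 = 8.28784×10^8 km.
Circular speed at r₁: v₁ = √(μ/r₁) = √(1.327×10^11/1.377816×10^9) = 9.814 km/s.
Transfer-orbit speed at r₁ (vis-viva): v_a = √[μ(2/r₁ − 1/a_t)] = 5.702 km/s.
First burn Δv₁ = |v_a − v₁| = 4.112 km/s.
At r₂, v₂ = √(μ/r₂) = 21.780 km/s.
Transfer-orbit speed at r₂: v_p = √[μ(2/r₂ − 1/a_t)] = 28.082 km/s.
Second burn Δv₂ = |v₂ − v_p| = 6.302 km/s.
Δv = Δv₁ + Δv₂ = 4.112 + 6.302 = 10.41 km/s.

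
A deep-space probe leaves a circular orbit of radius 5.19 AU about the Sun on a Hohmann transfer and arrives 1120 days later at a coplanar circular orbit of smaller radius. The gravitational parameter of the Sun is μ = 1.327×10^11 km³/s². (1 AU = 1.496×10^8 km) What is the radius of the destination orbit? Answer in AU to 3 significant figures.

r₂ = 1.51 AU

In km: r₁ = 5.19 × 1.496×10^8 = 7.76424×10^8 km.
Transfer time t = 1120 days = 9.6768×10^7 s, and t = π√(a_t³/μ).
So a_t = (μ t²/π²)^(1/3) = (1.327×10^11 × (9.6768×10^7)² / π²)^(1/3) = 5.0120×10^8 km.
Since a_t = (r₁ + r₂)/2, r₂ = 2a_t − r₁ = 2×5.0120×10^8 − 7.76424×10^8 = 2.25976×10^8 km.
In AU: r₂ = 2.25976×10^8 / 1.496×10^8 = 1.51 AU.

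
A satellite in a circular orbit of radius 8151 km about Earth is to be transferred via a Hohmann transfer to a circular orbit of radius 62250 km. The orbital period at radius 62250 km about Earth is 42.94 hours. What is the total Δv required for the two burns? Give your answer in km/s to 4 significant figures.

Δv = 3.619 km/s

From Kepler's third law T² = 4π²r³/μ at r = 62250 km, T = 42.94 hours = 42.94 × 3600 s = 1.54584×10^5 s: μ = 4π²r³/T² = 3.98519×10^5 km³/s².
Transfer-ellipse semi-major axis a_t = (r₁ + r₂)/2 = (8151 + 62250)/2 = 35200.5 km.
Circular speed at r₁: v₁ = √(μ/r₁) = √(3.98519×10^5/8151) = 6.9923 km/s.
On the transfer ellipse at r₁, v² = μ(2/r − 1/a) gives v_p = √[μ(2/r₁ − 1/a_t)] = 9.2985 km/s.
First burn Δv₁ = |v_p − v₁| = 2.306 km/s.
At r₂, v₂ = √(μ/r₂) = 2.5302 km/s.
Transfer-orbit speed at r₂: v_a = √[μ(2/r₂ − 1/a_t)] = 1.2175 km/s.
Second burn Δv₂ = |v₂ − v_a| = 1.313 km/s.
Δv = Δv₁ + Δv₂ = 2.306 + 1.313 = 3.619 km/s.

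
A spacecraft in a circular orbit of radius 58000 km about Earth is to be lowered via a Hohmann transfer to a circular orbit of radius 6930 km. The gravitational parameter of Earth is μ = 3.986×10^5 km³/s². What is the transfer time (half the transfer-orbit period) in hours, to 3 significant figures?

Semi-major axis of the transfer orbit: a_t = (58000 + 6930)/2 = 32465 km.
Half the transfer-orbit period gives t = π√(a_t³/μ) = 29110 s.
Converting: 29110 s ÷ 3600 s/hour = 8.09 hours.

t = 8.09 hours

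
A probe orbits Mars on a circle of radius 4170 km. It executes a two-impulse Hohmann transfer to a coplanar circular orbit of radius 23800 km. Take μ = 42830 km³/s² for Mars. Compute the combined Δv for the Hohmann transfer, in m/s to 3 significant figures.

Semi-major axis of the transfer orbit: a_t = (4170 + 23800)/2 = 13985 km.
At r₁ the circular-orbit speed is v₁ = √(μ/r₁) = 3.205 km/s.
On the transfer ellipse at r₁, vis-viva equation gives v_p = √[μ(2/r₁ − 1/a_t)] = 4.181 km/s.
First burn Δv₁ = |v_p − v₁| = 0.9760 km/s.
Circular speed at r₂: v₂ = √(μ/r₂) = 1.3415 km/s.
Transfer-orbit speed at r₂: v_a = √[μ(2/r₂ − 1/a_t)] = 0.73252 km/s.
Second burn Δv₂ = |v₂ − v_a| = 0.6090 km/s.
Δv = Δv₁ + Δv₂ = 0.9760 + 0.6090 = 1.585 km/s.

Δv = 1580 m/s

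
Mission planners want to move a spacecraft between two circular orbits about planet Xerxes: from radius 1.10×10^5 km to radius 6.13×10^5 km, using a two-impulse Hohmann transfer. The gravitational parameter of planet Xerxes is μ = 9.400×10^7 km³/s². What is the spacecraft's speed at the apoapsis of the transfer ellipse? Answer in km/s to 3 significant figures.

The Hohmann ellipse has a_t = (r₁ + r₂)/2 = 3.615×10^5 km.
The apoapsis of the transfer ellipse is at r = 6.130×10^5 km.
Applying v² = μ(2/r − 1/a_t): v = 6.831 km/s.

v = 6.83 km/s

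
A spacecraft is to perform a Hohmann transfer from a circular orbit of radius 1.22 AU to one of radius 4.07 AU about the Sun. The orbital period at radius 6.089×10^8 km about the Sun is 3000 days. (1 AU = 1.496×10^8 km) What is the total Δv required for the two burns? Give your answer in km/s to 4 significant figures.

Δv = 11.22 km/s

From Kepler's third law T² = 4π²r³/μ at r = 6.089×10^8 km, T = 3000 days = 3000 × 86400 s = 2.592×10^8 s: μ = 4π²r³/T² = 1.32656×10^11 km³/s².
In km: r₁ = 1.22 × 1.496×10^8 = 1.82512×10^8 km; r₂ = 4.07 × 1.496×10^8 = 6.08872×10^8 km.
The Hohmann ellipse has a_t = (r₁ + r₂)/2 = 3.95692×10^8 km.
Circular speed at r₁: v₁ = √(μ/r₁) = √(1.32656×10^11/1.82512×10^8) = 26.960 km/s.
On the transfer ellipse at r₁, v² = μ(2/r − 1/a) gives v_p = √[μ(2/r₁ − 1/a_t)] = 33.443 km/s.
First burn Δv₁ = |v_p − v₁| = 6.483 km/s.
At r₂, v₂ = √(μ/r₂) = 14.7605 km/s.
Transfer-orbit speed at r₂: v_a = √[μ(2/r₂ − 1/a_t)] = 10.0246 km/s.
Second burn Δv₂ = |v₂ − v_a| = 4.736 km/s.
Δv = Δv₁ + Δv₂ = 6.483 + 4.736 = 11.22 km/s.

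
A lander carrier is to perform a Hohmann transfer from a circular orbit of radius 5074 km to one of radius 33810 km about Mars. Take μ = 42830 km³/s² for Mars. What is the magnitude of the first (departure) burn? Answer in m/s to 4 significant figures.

Semi-major axis of the transfer orbit: a_t = (5074 + 33810)/2 = 19442 km.
Circular speed at r = 5074 km: v_c = √(μ/r) = 2.905 km/s.
Vis-viva on the transfer ellipse at r = 5074 km gives v_t = √[μ(2/r − 1/a_t)] = 3.831 km/s.
Δv₁ = |v_t − v_c| = |3.831 − 2.905| = 0.9260 km/s.

Δv₁ = 926.0 m/s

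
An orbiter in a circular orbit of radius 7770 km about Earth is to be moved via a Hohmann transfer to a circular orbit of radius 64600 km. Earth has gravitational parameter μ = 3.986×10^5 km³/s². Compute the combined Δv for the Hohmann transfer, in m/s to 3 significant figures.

Semi-major axis of the transfer orbit: a_t = (7770 + 64600)/2 = 36185 km.
Circular speed at r₁: v₁ = √(μ/r₁) = √(3.986×10^5/7770) = 7.162 km/s.
Transfer-orbit speed at r₁ (vis-viva equation): v_p = √[μ(2/r₁ − 1/a_t)] = 9.570 km/s.
First burn Δv₁ = |v_p − v₁| = 2.408 km/s.
At r₂, v₂ = √(μ/r₂) = 2.484 km/s.
Transfer-orbit speed at r₂: v_a = √[μ(2/r₂ − 1/a_t)] = 1.151 km/s.
Second burn Δv₂ = |v₂ − v_a| = 1.333 km/s.
Total Δv = Δv₁ + Δv₂ = 3.741 km/s.

Δv = 3740 m/s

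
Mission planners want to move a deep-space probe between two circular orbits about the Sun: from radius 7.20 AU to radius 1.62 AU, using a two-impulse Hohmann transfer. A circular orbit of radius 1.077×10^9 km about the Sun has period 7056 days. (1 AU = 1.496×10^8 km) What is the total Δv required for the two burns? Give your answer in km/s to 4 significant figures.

Δv = 10.87 km/s

From Kepler's third law T² = 4π²r³/μ at r = 1.077×10^9 km, T = 7056 days = 7056 × 86400 s = 6.096384×10^8 s: μ = 4π²r³/T² = 1.32697×10^11 km³/s².
In km: r₁ = 7.20 × 1.496×10^8 = 1.07712×10^9 km; r₂ = 1.62 × 1.496×10^8 = 2.42352×10^8 km.
Semi-major axis of the transfer orbit: a_t = (1.07712×10^9 + 2.42352×10^8)/2 = 6.59736×10^8 km.
Circular speed at r₁: v₁ = √(μ/r₁) = √(1.32697×10^11/1.07712×10^9) = 11.099 km/s.
On the transfer ellipse at r₁, vis-viva equation gives v_a = √[μ(2/r₁ − 1/a_t)] = 6.7272 km/s.
First burn Δv₁ = |v_a − v₁| = 4.372 km/s.
At r₂, v₂ = √(μ/r₂) = 23.400 km/s.
Transfer-orbit speed at r₂: v_p = √[μ(2/r₂ − 1/a_t)] = 29.899 km/s.
Second burn Δv₂ = |v₂ − v_p| = 6.499 km/s.
Δv = Δv₁ + Δv₂ = 4.372 + 6.499 = 10.87 km/s.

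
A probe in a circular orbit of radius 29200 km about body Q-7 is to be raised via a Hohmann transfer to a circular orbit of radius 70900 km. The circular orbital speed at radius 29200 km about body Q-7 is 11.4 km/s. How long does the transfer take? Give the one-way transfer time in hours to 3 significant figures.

t = 5.02 hours

From the circular-orbit relation v² = μ/r at r = 29200 km: μ = v²r = (11.4)² × 29200 = 3.79483×10^6 km³/s².
Semi-major axis of the transfer orbit: a_t = (29200 + 70900)/2 = 50050 km.
Half the transfer-orbit period gives t = π√(a_t³/μ) = 18060 s.
Converting: 18060 s ÷ 3600 s/hour = 5.02 hours.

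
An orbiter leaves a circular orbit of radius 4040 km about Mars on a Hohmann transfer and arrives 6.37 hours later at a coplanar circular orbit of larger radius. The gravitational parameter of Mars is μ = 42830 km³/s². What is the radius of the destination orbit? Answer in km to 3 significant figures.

r₂ = 22300 km

Transfer time t = 6.37 hours = 22932 s, and t = π√(a_t³/μ).
So a_t = (μ t²/π²)^(1/3) = (42830 × (22932)² / π²)^(1/3) = 13166 km.
Since a_t = (r₁ + r₂)/2, r₂ = 2a_t − r₁ = 2×13166 − 4040 = 22292 km.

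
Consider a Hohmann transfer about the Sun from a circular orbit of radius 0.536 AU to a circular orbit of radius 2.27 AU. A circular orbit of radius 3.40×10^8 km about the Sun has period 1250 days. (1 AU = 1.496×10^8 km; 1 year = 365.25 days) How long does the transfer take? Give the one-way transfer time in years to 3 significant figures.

t = 0.830 years

From Kepler's third law T² = 4π²r³/μ at r = 3.40×10^8 km, T = 1250 days = 1250 × 86400 s = 1.080×10^8 s: μ = 4π²r³/T² = 1.33030×10^11 km³/s².
In km: r₁ = 0.536 × 1.496×10^8 = 8.01856×10^7 km; r₂ = 2.27 × 1.496×10^8 = 3.39592×10^8 km.
Semi-major axis of the transfer orbit: a_t = (8.01856×10^7 + 3.39592×10^8)/2 = 2.098888×10^8 km.
Transfer time t = π√(a_t³/μ) = π√((2.098888×10^8)³ / 1.33030×10^11) = 2.619×10^7 s.
Converting: 2.619×10^7 s ÷ 3.15576×10^7 s/year (365.25 × 86400) = 0.830 years.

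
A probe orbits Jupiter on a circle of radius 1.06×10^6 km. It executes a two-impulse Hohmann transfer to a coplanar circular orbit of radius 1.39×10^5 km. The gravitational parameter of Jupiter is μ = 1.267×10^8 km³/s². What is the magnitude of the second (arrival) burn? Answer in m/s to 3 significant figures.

The Hohmann ellipse has a_t = (r₁ + r₂)/2 = 5.995×10^5 km.
Circular speed at r = 1.390×10^5 km: v_c = √(μ/r) = 30.19124 km/s.
Vis-viva on the transfer ellipse at r = 1.390×10^5 km gives v_t = √[μ(2/r − 1/a_t)] = 40.14572 km/s.
Δv₂ = |v_t − v_c| = |40.14572 − 30.19124| = 9.954 km/s.

Δv₂ = 9950 m/s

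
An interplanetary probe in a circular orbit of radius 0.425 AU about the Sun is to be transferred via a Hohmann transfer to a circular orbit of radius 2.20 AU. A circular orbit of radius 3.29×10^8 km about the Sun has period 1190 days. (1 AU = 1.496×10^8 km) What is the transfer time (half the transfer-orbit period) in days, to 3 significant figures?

From Kepler's third law T² = 4π²r³/μ at r = 3.29×10^8 km, T = 1190 days = 1190 × 86400 s = 1.02816×10^8 s: μ = 4π²r³/T² = 1.32992×10^11 km³/s².
In km: r₁ = 0.425 × 1.496×10^8 = 6.358×10^7 km; r₂ = 2.20 × 1.496×10^8 = 3.2912×10^8 km.
Semi-major axis of the transfer orbit: a_t = (6.358×10^7 + 3.2912×10^8)/2 = 1.9635×10^8 km.
By Kepler's third law the transfer-orbit period is T = 2π√(a_t³/μ), so t = T/2 = 2.370×10^7 s.
Converting: 2.370×10^7 s ÷ 86400 s/day = 274 days.

t = 274 days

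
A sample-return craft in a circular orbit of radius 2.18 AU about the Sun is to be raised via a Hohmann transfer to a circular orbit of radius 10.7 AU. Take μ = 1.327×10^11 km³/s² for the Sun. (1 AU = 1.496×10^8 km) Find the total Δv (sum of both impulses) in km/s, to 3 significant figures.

In km: r₁ = 2.18 × 1.496×10^8 = 3.26128×10^8 km; r₂ = 10.7 × 1.496×10^8 = 1.60072×10^9 km.
Semi-major axis of the transfer orbit: a_t = (3.26128×10^8 + 1.60072×10^9)/2 = 9.63424×10^8 km.
Circular speed at r₁: v₁ = √(μ/r₁) = √(1.327×10^11/3.26128×10^8) = 20.172 km/s.
On the transfer ellipse at r₁, vis-viva equation gives v_p = √[μ(2/r₁ − 1/a_t)] = 26.001 km/s.
First burn Δv₁ = |v_p − v₁| = 5.829 km/s.
At r₂, v₂ = √(μ/r₂) = 9.105 km/s.
Transfer-orbit speed at r₂: v_a = √[μ(2/r₂ − 1/a_t)] = 5.297 km/s.
Second burn Δv₂ = |v₂ − v_a| = 3.808 km/s.
Total Δv = Δv₁ + Δv₂ = 9.637 km/s.

Δv = 9.64 km/s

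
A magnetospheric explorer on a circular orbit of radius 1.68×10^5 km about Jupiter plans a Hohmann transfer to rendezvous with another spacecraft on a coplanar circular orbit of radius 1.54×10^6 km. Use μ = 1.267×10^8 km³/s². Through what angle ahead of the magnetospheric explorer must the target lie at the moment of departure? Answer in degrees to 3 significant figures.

φ = 106°

The Hohmann ellipse has a_t = (r₁ + r₂)/2 = 8.540×10^5 km.
The half-period of the transfer ellipse is t = π√(a_t³/μ) = 2.20266×10^5 s.
The target's mean motion on its circular orbit is ω₂ = √(μ/r₂³) = 5.88989×10^-6 rad/s.
Angle swept by the target during transfer: ω₂·t = 1.2973 rad = 74.33°.
Arrival is 180° from departure on the ellipse, so φ = 180° − 74.33° = 106°.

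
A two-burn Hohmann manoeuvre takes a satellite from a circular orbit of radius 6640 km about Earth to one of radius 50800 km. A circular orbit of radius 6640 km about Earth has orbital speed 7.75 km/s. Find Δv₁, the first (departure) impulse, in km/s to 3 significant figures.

From the circular-orbit relation v² = μ/r at r = 6640 km: μ = v²r = (7.75)² × 6640 = 3.98815×10^5 km³/s².
Semi-major axis of the transfer orbit: a_t = (6640 + 50800)/2 = 28720 km.
Circular speed at r = 6640 km: v_c = √(μ/r) = 7.7500 km/s.
Vis-viva on the transfer ellipse at r = 6640 km gives v_t = √[μ(2/r − 1/a_t)] = 10.307 km/s.
Δv₁ = |v_t − v_c| = |10.307 − 7.7500| = 2.557 km/s.

Δv₁ = 2.56 km/s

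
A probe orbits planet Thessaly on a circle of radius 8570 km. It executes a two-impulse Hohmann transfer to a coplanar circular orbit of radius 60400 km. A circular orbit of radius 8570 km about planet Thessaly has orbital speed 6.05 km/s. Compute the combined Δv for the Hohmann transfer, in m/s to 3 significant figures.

From the circular-orbit relation v² = μ/r at r = 8570 km: μ = v²r = (6.05)² × 8570 = 3.13683×10^5 km³/s².
Semi-major axis of the transfer orbit: a_t = (8570 + 60400)/2 = 34485 km.
Circular speed at r₁: v₁ = √(μ/r₁) = √(3.13683×10^5/8570) = 6.050 km/s.
On the transfer ellipse at r₁, vis-viva gives v_p = √[μ(2/r₁ − 1/a_t)] = 8.007 km/s.
First burn Δv₁ = |v_p − v₁| = 1.957 km/s.
At r₂, v₂ = √(μ/r₂) = 2.279 km/s.
Transfer-orbit speed at r₂: v_a = √[μ(2/r₂ − 1/a_t)] = 1.136 km/s.
Second burn Δv₂ = |v₂ − v_a| = 1.143 km/s.
Δv = Δv₁ + Δv₂ = 1.957 + 1.143 = 3.100 km/s.

Δv = 3100 m/s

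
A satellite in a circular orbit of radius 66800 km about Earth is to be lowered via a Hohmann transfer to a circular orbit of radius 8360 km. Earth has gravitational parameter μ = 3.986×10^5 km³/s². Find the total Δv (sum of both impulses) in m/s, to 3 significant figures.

Δv = 3590 m/s

The Hohmann ellipse has a_t = (r₁ + r₂)/2 = 37580 km.
At r₁ the circular-orbit speed is v₁ = √(μ/r₁) = 2.443 km/s.
On the transfer ellipse at r₁, vis-viva gives v_a = √[μ(2/r₁ − 1/a_t)] = 1.152 km/s.
First burn Δv₁ = |v_a − v₁| = 1.291 km/s.
Circular speed at r₂: v₂ = √(μ/r₂) = 6.905 km/s.
Transfer-orbit speed at r₂: v_p = √[μ(2/r₂ − 1/a_t)] = 9.206 km/s.
Second burn Δv₂ = |v₂ − v_p| = 2.301 km/s.
Δv = Δv₁ + Δv₂ = 1.291 + 2.301 = 3.592 km/s.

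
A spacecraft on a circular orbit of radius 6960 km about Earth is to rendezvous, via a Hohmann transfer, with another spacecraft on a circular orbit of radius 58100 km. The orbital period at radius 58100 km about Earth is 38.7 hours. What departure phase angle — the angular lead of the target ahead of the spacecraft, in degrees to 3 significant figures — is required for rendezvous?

From Kepler's third law T² = 4π²r³/μ at r = 58100 km, T = 38.7 hours = 38.7 × 3600 s = 1.3932×10^5 s: μ = 4π²r³/T² = 3.98897×10^5 km³/s².
The Hohmann ellipse has a_t = (r₁ + r₂)/2 = 32530 km.
The half-period of the transfer ellipse is t = π√(a_t³/μ) = 29184 s.
Target angular speed ω₂ = √(μ/r₂³) = 4.5099×10^-5 rad/s.
Angle swept by the target during transfer: ω₂·t = 1.3162 rad = 75.41°.
The spacecraft traverses 180° on the transfer ellipse, so the target must lead by 180° − 75.41° = 105°.

φ = 105°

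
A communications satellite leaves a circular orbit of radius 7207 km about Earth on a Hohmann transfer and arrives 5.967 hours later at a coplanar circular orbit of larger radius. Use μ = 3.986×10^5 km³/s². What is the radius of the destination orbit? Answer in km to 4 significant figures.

r₂ = 45820 km

Transfer time t = 5.967 hours = 21481.2 s, and t = π√(a_t³/μ).
So a_t = (μ t²/π²)^(1/3) = (3.986×10^5 × (21481.2)² / π²)^(1/3) = 26513 km.
Since a_t = (r₁ + r₂)/2, r₂ = 2a_t − r₁ = 2×26513 − 7207 = 45819 km.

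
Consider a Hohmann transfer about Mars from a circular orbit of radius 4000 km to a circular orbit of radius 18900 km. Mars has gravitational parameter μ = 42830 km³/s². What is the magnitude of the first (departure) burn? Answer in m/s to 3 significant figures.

Semi-major axis of the transfer orbit: a_t = (4000 + 18900)/2 = 11450 km.
On the circular orbit at r = 4000 km, v_c = √(μ/r) = 3.2722 km/s.
Vis-viva on the transfer ellipse at r = 4000 km gives v_t = √[μ(2/r − 1/a_t)] = 4.2041 km/s.
Δv₁ = |v_t − v_c| = |4.2041 − 3.2722| = 0.9319 km/s.

Δv₁ = 932 m/s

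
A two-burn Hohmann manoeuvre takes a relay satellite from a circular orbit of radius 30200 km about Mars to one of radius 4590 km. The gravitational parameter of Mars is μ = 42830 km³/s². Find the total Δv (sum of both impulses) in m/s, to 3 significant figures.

Δv = 1550 m/s

Semi-major axis of the transfer orbit: a_t = (30200 + 4590)/2 = 17395 km.
At r₁ the circular-orbit speed is v₁ = √(μ/r₁) = 1.1909 km/s.
Transfer-orbit speed at r₁ (v² = μ(2/r − 1/a)): v_a = √[μ(2/r₁ − 1/a_t)] = 0.61174 km/s.
First burn Δv₁ = |v_a − v₁| = 0.5792 km/s.
Circular speed at r₂: v₂ = √(μ/r₂) = 3.0547 km/s.
Transfer-orbit speed at r₂: v_p = √[μ(2/r₂ − 1/a_t)] = 4.0249 km/s.
Second burn Δv₂ = |v₂ − v_p| = 0.9702 km/s.
Total Δv = Δv₁ + Δv₂ = 1.549 km/s.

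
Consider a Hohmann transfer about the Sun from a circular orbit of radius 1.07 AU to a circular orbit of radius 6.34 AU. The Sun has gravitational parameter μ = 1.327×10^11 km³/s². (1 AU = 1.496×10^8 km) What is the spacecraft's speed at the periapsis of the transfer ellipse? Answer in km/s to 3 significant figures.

In km: r₁ = 1.07 × 1.496×10^8 = 1.60072×10^8 km; r₂ = 6.34 × 1.496×10^8 = 9.48464×10^8 km.
The Hohmann ellipse has a_t = (r₁ + r₂)/2 = 5.54268×10^8 km.
At periapsis, r = 1.60072×10^8 km.
Vis-viva: v = √[μ(2/r − 1/a_t)] = √[1.327×10^11 × (2/1.60072×10^8 − 1/5.54268×10^8)] = 37.66 km/s.

v = 37.7 km/s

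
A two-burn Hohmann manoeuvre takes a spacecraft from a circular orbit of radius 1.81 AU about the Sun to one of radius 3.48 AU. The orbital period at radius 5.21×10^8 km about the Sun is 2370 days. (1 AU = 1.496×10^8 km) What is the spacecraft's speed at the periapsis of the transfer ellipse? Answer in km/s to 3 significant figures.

v = 25.4 km/s

From Kepler's third law T² = 4π²r³/μ at r = 5.21×10^8 km, T = 2370 days = 2370 × 86400 s = 2.04768×10^8 s: μ = 4π²r³/T² = 1.33152×10^11 km³/s².
In km: r₁ = 1.81 × 1.496×10^8 = 2.70776×10^8 km; r₂ = 3.48 × 1.496×10^8 = 5.20608×10^8 km.
Semi-major axis of the transfer orbit: a_t = (2.70776×10^8 + 5.20608×10^8)/2 = 3.95692×10^8 km.
The periapsis of the transfer ellipse is at r = 2.70776×10^8 km.
Applying v² = μ(2/r − 1/a_t): v = 25.44 km/s.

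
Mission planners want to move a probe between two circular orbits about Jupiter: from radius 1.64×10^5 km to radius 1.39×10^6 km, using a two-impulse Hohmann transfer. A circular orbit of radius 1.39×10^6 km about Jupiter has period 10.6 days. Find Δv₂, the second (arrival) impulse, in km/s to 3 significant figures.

Δv₂ = 5.16 km/s

From Kepler's third law T² = 4π²r³/μ at r = 1.39×10^6 km, T = 10.6 days = 10.6 × 86400 s = 9.1584×10^5 s: μ = 4π²r³/T² = 1.26405×10^8 km³/s².
Semi-major axis of the transfer orbit: a_t = (1.640×10^5 + 1.390×10^6)/2 = 7.770×10^5 km.
On the circular orbit at r = 1.390×10^6 km, v_c = √(μ/r) = 9.536 km/s.
Transfer-orbit speed at the same r (vis-viva, a = a_t): v_t = √[μ(2/r − 1/a_t)] = 4.381 km/s.
Δv₂ = |v_t − v_c| = |4.381 − 9.536| = 5.155 km/s.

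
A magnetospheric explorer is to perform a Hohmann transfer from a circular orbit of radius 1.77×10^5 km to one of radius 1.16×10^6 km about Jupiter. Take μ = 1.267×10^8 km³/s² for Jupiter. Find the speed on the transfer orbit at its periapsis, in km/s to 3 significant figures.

v = 35.2 km/s

Transfer-ellipse semi-major axis a_t = (r₁ + r₂)/2 = (1.770×10^5 + 1.160×10^6)/2 = 6.685×10^5 km.
At periapsis, r = 1.770×10^5 km.
Applying v² = μ(2/r − 1/a_t): v = 35.24 km/s.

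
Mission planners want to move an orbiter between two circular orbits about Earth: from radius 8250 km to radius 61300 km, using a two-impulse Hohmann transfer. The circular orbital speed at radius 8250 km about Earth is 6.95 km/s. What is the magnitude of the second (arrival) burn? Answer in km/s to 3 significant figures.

Δv₂ = 1.31 km/s

From the circular-orbit relation v² = μ/r at r = 8250 km: μ = v²r = (6.95)² × 8250 = 3.98496×10^5 km³/s².
Transfer-ellipse semi-major axis a_t = (r₁ + r₂)/2 = (8250 + 61300)/2 = 34775 km.
Circular speed at r = 61300 km: v_c = √(μ/r) = 2.550 km/s.
Vis-viva on the transfer ellipse at r = 61300 km gives v_t = √[μ(2/r − 1/a_t)] = 1.242 km/s.
Δv₂ = |v_t − v_c| = |1.242 − 2.550| = 1.308 km/s.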